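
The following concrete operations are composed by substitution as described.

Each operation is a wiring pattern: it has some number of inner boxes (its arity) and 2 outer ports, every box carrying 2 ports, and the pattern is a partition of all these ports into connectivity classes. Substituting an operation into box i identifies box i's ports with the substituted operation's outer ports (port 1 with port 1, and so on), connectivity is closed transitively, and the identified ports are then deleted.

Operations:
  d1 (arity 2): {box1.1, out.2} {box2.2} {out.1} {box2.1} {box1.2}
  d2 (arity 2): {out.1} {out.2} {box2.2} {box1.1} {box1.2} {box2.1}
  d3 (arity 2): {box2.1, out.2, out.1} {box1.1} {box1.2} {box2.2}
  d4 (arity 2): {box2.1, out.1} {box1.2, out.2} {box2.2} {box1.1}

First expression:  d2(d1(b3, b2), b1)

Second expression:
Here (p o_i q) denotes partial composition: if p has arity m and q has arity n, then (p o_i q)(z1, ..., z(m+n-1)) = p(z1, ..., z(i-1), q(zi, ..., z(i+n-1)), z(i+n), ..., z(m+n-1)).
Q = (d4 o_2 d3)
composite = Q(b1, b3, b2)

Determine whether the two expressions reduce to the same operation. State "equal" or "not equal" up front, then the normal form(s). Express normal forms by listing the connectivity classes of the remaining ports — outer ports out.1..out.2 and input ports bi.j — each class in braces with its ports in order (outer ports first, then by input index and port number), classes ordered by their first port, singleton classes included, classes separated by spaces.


not equal — first {out.1} {out.2} {b1.1} {b1.2} {b2.1} {b2.2} {b3.1} {b3.2}, second {out.1, b2.1} {out.2, b1.2} {b1.1} {b2.2} {b3.1} {b3.2}

The first composite normalizes to {out.1} {out.2} {b1.1} {b1.2} {b2.1} {b2.2} {b3.1} {b3.2}
The second composite normalizes to {out.1, b2.1} {out.2, b1.2} {b1.1} {b2.2} {b3.1} {b3.2}
The forms do not match — not equal.


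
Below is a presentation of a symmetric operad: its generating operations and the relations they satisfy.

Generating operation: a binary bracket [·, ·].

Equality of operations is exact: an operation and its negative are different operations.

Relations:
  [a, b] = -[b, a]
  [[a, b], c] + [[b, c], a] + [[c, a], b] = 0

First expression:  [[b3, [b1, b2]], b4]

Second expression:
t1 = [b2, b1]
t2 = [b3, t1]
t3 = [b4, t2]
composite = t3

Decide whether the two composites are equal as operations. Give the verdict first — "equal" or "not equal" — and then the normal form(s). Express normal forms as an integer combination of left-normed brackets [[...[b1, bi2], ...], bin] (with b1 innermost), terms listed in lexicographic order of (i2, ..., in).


equal — both sides give -[[[b1, b2], b3], b4]

Normal form of the first expression: -[[[b1, b2], b3], b4]
Normal form of the second expression: -[[[b1, b2], b3], b4]
Both agree, so they are equal.


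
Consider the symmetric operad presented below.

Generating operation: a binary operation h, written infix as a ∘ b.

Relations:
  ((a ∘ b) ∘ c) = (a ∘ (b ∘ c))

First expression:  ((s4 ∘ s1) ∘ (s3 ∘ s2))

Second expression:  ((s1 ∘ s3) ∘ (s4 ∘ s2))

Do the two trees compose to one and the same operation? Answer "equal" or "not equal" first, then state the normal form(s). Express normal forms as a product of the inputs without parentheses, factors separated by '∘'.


not equal; the first gives s4 ∘ s1 ∘ s3 ∘ s2 and the second s1 ∘ s3 ∘ s4 ∘ s2


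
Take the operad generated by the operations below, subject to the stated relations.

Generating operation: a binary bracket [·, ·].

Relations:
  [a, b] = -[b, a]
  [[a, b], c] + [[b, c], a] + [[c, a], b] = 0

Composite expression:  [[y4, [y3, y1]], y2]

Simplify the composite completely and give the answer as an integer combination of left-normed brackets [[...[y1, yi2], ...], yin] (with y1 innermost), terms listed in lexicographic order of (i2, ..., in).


[[[y1, y3], y4], y2]

Skip Jacobi rewriting: expand, keep y1-initial words, read off terms.
Composite bracket: [[y4, [y3, y1]], y2]
Applying ab - ba throughout gives 8 signed words (2^3 = 8).
Coefficients come from the y1-initial words:
  from y1y3y4y2, sign +1: term +[[[y1, y3], y4], y2]


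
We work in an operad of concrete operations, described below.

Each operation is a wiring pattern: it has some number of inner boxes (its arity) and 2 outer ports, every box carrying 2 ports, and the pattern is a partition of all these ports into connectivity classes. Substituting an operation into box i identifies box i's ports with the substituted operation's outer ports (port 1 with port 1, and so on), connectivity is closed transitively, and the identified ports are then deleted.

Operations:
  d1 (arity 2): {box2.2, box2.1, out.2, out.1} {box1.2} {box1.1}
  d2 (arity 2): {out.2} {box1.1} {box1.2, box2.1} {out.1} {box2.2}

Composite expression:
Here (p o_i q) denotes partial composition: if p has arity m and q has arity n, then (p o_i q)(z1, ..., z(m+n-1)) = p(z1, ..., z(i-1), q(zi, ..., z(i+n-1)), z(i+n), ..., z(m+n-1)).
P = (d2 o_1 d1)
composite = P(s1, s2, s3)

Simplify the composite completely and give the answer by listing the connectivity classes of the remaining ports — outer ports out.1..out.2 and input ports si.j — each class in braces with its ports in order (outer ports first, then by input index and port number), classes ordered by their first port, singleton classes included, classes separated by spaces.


{out.1} {out.2} {s1.1} {s1.2} {s2.1, s2.2, s3.1} {s3.2}

Substituting into d2 glues patterns; closure does the rest.
stage d1: inputs (s1, s2), connectivity {out.1, out.2, s2.1, s2.2} {s1.1} {s1.2}, out.j its boundary
stage d2: inputs (s1, s2, s3), connectivity {out.1} {out.2} {s1.1} {s1.2} {s2.1, s2.2, s3.1} {s3.2}, out.j its boundary


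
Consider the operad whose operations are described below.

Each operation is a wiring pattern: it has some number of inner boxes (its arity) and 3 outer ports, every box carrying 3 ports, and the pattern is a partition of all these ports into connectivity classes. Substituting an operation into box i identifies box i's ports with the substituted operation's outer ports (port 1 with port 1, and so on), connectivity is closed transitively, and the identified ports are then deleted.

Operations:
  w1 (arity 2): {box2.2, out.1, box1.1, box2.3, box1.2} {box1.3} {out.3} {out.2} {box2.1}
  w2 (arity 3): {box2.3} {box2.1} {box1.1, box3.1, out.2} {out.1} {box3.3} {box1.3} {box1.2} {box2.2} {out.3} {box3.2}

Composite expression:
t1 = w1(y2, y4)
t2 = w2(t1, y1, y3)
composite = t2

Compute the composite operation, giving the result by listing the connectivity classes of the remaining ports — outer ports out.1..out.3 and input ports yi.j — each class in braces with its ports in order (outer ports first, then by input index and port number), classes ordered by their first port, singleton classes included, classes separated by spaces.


{out.1} {out.2, y2.1, y2.2, y3.1, y4.2, y4.3} {out.3} {y1.1} {y1.2} {y1.3} {y2.3} {y3.2} {y3.3} {y4.1}

Treat the ports identified at w2 as solder joints: merge, then drop.
the subtree at w1 composes to {out.1, y2.1, y2.2, y4.2, y4.3} {out.2} {out.3} {y2.3} {y4.1} on (y2, y4); out.j = own outer ports
the subtree at w2 composes to {out.1} {out.2, y2.1, y2.2, y3.1, y4.2, y4.3} {out.3} {y1.1} {y1.2} {y1.3} {y2.3} {y3.2} {y3.3} {y4.1} on (y2, y4, y1, y3); out.j = own outer ports


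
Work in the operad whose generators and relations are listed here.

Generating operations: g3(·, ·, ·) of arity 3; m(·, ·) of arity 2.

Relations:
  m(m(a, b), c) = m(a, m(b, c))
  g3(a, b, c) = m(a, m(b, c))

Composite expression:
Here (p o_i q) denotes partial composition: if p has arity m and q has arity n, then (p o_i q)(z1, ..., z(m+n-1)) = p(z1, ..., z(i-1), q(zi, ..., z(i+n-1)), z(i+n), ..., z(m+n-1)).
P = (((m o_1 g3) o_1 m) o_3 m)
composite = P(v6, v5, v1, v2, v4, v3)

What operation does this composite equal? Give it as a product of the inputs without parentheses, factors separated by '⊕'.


Every regrouping of m is equal, so read the v-inputs in written order.
m(v6, v5) flattens to v6 ⊕ v5
m(v1, v2) flattens to v1 ⊕ v2
g3(m(v6, v5), m(v1, v2), v4) flattens to v6 ⊕ v5 ⊕ v1 ⊕ v2 ⊕ v4
m(g3(m(v6, v5), m(v1, v2), v4), v3) flattens to v6 ⊕ v5 ⊕ v1 ⊕ v2 ⊕ v4 ⊕ v3

v6 ⊕ v5 ⊕ v1 ⊕ v2 ⊕ v4 ⊕ v3


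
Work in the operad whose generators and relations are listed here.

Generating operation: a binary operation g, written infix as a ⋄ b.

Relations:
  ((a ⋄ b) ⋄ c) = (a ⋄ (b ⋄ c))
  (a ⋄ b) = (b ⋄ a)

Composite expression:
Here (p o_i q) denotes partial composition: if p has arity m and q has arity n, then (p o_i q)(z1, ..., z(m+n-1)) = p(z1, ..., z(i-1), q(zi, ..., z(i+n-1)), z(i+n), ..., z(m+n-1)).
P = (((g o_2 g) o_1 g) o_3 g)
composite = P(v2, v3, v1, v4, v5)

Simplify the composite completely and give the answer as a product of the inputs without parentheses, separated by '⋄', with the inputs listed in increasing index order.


v1 ⋄ v2 ⋄ v3 ⋄ v4 ⋄ v5

Both nesting and order wash out for g; what remains is which v's occur.
(v2 ⋄ v3) collapses to v2 ⋄ v3
(v1 ⋄ v4) collapses to v1 ⋄ v4
((v1 ⋄ v4) ⋄ v5) collapses to v1 ⋄ v4 ⋄ v5
((v2 ⋄ v3) ⋄ ((v1 ⋄ v4) ⋄ v5)) collapses to v2 ⋄ v3 ⋄ v1 ⋄ v4 ⋄ v5
putting the inputs in ascending order: v1 ⋄ v2 ⋄ v3 ⋄ v4 ⋄ v5


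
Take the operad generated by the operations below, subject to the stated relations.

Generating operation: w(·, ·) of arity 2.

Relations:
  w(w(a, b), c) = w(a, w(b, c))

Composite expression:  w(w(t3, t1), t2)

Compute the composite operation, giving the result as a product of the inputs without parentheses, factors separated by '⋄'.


t3 ⋄ t1 ⋄ t2


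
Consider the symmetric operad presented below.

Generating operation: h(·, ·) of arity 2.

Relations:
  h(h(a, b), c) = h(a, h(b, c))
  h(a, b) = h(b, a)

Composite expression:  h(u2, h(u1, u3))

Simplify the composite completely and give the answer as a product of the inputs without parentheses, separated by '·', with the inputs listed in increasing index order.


u1 · u2 · u3

Key point: h commutes, so take the u-inputs in any fixed order.
h(u1, u3) linearizes to u1 · u3
h(u2, h(u1, u3)) linearizes to u2 · u1 · u3
reordering the factors by index: u1 · u2 · u3


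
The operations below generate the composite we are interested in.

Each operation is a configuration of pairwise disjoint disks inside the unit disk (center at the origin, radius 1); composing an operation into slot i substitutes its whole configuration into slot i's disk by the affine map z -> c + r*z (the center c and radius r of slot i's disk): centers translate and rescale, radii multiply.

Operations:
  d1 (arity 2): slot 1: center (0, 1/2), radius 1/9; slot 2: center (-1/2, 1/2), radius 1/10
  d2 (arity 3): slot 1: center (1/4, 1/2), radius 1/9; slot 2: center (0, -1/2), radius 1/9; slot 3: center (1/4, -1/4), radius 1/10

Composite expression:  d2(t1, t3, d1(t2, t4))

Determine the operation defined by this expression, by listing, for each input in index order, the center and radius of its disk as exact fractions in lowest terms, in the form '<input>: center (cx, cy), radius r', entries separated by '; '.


t1: center (1/4, 1/2), radius 1/9; t2: center (1/4, -1/5), radius 1/90; t3: center (0, -1/2), radius 1/9; t4: center (1/5, -1/5), radius 1/100


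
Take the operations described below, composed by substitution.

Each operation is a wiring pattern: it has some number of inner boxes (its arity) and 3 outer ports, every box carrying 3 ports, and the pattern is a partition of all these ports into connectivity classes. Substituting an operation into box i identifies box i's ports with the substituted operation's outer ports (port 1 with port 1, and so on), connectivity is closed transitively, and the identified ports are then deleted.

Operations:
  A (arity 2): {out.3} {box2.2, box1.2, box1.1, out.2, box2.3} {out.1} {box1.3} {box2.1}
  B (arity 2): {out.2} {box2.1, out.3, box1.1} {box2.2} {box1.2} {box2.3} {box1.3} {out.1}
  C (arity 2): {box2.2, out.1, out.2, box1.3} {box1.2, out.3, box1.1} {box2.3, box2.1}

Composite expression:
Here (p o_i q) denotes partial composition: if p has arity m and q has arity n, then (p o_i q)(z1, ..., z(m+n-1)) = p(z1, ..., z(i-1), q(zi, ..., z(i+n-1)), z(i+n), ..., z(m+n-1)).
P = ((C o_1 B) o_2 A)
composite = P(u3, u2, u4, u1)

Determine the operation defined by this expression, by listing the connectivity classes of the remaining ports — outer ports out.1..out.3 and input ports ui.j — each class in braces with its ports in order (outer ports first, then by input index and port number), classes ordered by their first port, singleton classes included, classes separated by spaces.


{out.1, out.2, u1.2, u3.1} {out.3} {u1.1, u1.3} {u2.1, u2.2, u4.2, u4.3} {u2.3} {u3.2} {u3.3} {u4.1}

Treat the ports identified at C as solder joints: merge, then drop.
through A, on inputs (u2, u4): {out.1} {out.2, u2.1, u2.2, u4.2, u4.3} {out.3} {u2.3} {u4.1} (out.j = stage outer ports)
through B, on inputs (u3, u2, u4): {out.1} {out.2} {out.3, u3.1} {u2.1, u2.2, u4.2, u4.3} {u2.3} {u3.2} {u3.3} {u4.1} (out.j = stage outer ports)
through C, on inputs (u3, u2, u4, u1): {out.1, out.2, u1.2, u3.1} {out.3} {u1.1, u1.3} {u2.1, u2.2, u4.2, u4.3} {u2.3} {u3.2} {u3.3} {u4.1} (out.j = stage outer ports)


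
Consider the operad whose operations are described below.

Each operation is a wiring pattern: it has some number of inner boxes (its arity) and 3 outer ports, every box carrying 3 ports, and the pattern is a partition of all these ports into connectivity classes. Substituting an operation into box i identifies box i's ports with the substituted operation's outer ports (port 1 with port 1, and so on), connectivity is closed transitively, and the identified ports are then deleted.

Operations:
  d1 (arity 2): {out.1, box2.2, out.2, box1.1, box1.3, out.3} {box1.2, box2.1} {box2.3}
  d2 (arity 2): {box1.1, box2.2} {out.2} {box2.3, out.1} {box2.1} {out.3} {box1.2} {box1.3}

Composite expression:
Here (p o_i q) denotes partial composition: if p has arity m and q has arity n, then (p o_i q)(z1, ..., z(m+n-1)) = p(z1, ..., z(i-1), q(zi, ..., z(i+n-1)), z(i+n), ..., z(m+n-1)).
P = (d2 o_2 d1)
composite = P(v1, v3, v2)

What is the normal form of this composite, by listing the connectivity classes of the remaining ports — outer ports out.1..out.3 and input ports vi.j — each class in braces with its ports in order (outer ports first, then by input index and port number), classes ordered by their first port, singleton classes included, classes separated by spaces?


Substituting into d2 glues patterns; closure does the rest.
through d1, on inputs (v3, v2): {out.1, out.2, out.3, v2.2, v3.1, v3.3} {v2.1, v3.2} {v2.3} (out.j = stage outer ports)
through d2, on inputs (v1, v3, v2): {out.1, v1.1, v2.2, v3.1, v3.3} {out.2} {out.3} {v1.2} {v1.3} {v2.1, v3.2} {v2.3} (out.j = stage outer ports)

{out.1, v1.1, v2.2, v3.1, v3.3} {out.2} {out.3} {v1.2} {v1.3} {v2.1, v3.2} {v2.3}


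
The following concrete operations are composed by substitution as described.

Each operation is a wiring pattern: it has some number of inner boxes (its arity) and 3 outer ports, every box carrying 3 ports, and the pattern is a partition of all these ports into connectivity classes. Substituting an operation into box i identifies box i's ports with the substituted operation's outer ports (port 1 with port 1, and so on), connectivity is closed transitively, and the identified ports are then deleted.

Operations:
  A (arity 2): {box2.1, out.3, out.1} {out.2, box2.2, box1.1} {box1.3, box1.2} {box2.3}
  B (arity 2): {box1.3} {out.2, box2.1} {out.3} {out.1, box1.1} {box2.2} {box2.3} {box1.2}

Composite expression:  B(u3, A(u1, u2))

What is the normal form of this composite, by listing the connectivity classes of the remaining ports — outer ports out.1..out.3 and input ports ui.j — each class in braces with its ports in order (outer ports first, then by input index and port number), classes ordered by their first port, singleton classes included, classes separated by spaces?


{out.1, u3.1} {out.2, u2.1} {out.3} {u1.1, u2.2} {u1.2, u1.3} {u2.3} {u3.2} {u3.3}


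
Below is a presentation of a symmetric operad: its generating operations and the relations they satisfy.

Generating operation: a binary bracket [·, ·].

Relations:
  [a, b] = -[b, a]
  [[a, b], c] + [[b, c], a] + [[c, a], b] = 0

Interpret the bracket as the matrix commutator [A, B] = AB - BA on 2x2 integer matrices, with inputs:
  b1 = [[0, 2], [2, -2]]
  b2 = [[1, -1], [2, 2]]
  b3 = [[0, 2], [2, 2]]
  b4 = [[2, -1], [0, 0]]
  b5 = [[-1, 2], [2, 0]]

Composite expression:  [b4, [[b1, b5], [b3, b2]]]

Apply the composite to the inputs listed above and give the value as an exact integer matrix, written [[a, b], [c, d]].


[[72, -72], [144, -72]]

[b1, b5] = [[0, 6], [-6, 0]]
[b3, b2] = [[6, 4], [2, -6]]
[[b1, b5], [b3, b2]] = [[36, -72], [-72, -36]]
[b4, [[b1, b5], [b3, b2]]] = [[72, -72], [144, -72]]


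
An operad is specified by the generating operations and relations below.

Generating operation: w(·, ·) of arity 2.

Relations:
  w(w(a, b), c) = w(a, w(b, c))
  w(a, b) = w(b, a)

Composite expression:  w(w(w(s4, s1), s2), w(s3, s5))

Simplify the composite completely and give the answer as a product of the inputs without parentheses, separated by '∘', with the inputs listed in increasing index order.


Reordering under w is free, so list the s-inputs canonically.
w(s4, s1) collapses to s4 ∘ s1
w(w(s4, s1), s2) collapses to s4 ∘ s1 ∘ s2
w(s3, s5) collapses to s3 ∘ s5
w(w(w(s4, s1), s2), w(s3, s5)) collapses to s4 ∘ s1 ∘ s2 ∘ s3 ∘ s5
commutativity sorts the factors: s1 ∘ s2 ∘ s3 ∘ s4 ∘ s5

s1 ∘ s2 ∘ s3 ∘ s4 ∘ s5


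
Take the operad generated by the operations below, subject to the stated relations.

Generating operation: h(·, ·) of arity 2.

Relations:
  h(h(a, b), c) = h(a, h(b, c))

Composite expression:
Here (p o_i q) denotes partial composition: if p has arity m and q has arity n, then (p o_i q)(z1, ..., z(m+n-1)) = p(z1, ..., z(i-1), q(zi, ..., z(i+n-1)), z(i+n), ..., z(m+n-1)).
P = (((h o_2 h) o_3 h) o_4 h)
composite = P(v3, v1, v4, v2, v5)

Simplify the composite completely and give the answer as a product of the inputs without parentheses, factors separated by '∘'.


v3 ∘ v1 ∘ v4 ∘ v2 ∘ v5

Key point: h is associative — brackets drop, the v-order remains.
h(v2, v5) reduces to v2 ∘ v5
h(v4, h(v2, v5)) reduces to v4 ∘ v2 ∘ v5
h(v1, h(v4, h(v2, v5))) reduces to v1 ∘ v4 ∘ v2 ∘ v5
h(v3, h(v1, h(v4, h(v2, v5)))) reduces to v3 ∘ v1 ∘ v4 ∘ v2 ∘ v5


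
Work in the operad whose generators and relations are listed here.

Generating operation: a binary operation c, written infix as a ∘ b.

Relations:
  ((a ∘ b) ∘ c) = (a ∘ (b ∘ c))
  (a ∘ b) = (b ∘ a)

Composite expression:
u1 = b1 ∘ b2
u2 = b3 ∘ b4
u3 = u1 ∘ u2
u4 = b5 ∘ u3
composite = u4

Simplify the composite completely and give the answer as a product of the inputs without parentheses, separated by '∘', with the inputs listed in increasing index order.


b1 ∘ b2 ∘ b3 ∘ b4 ∘ b5

Both nesting and order wash out for c; what remains is which b's occur.
(b1 ∘ b2) spells out as b1 ∘ b2
(b3 ∘ b4) spells out as b3 ∘ b4
((b1 ∘ b2) ∘ (b3 ∘ b4)) spells out as b1 ∘ b2 ∘ b3 ∘ b4
(b5 ∘ ((b1 ∘ b2) ∘ (b3 ∘ b4))) spells out as b5 ∘ b1 ∘ b2 ∘ b3 ∘ b4
putting the inputs in ascending order: b1 ∘ b2 ∘ b3 ∘ b4 ∘ b5


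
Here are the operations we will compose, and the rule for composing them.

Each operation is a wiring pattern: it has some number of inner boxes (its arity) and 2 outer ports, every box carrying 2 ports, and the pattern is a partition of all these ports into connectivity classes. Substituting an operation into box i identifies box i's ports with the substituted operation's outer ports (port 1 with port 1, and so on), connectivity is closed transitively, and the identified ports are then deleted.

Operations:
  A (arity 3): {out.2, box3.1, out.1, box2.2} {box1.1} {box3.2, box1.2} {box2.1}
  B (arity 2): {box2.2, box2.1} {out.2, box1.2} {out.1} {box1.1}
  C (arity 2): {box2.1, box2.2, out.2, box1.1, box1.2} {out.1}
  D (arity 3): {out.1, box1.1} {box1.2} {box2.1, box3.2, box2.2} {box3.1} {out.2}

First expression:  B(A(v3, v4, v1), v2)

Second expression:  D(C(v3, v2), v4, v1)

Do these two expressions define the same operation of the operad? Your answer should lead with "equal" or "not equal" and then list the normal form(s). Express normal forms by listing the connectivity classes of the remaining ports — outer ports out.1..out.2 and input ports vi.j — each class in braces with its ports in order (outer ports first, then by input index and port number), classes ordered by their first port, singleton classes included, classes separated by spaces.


not equal: they reduce to {out.1} {out.2, v1.1, v4.2} {v1.2, v3.2} {v2.1, v2.2} {v3.1} {v4.1} and {out.1} {out.2} {v1.1} {v1.2, v4.1, v4.2} {v2.1, v2.2, v3.1, v3.2}

Reducing the first expression gives {out.1} {out.2, v1.1, v4.2} {v1.2, v3.2} {v2.1, v2.2} {v3.1} {v4.1}
Reducing the second expression gives {out.1} {out.2} {v1.1} {v1.2, v4.1, v4.2} {v2.1, v2.2, v3.1, v3.2}
They disagree, so not equal.


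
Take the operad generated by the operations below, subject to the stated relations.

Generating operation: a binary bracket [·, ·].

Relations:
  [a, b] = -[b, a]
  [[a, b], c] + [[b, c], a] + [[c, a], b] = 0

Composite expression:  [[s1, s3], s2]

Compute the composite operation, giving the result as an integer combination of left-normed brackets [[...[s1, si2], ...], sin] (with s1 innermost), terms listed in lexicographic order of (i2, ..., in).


[[s1, s3], s2]


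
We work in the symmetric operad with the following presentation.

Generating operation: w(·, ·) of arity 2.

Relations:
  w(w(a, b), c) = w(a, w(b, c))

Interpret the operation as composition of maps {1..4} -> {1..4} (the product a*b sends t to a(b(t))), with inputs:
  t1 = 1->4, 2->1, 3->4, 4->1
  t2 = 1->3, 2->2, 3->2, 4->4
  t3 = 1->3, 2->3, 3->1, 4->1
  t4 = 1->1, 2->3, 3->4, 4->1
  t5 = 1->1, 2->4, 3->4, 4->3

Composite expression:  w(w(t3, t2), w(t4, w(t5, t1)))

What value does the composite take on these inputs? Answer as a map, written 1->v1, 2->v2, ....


1->1, 2->1, 3->1, 4->1

w(t3, t2) = 1->1, 2->3, 3->3, 4->1
w(t5, t1) = 1->3, 2->1, 3->3, 4->1
w(t4, w(t5, t1)) = 1->4, 2->1, 3->4, 4->1
w(w(t3, t2), w(t4, w(t5, t1))) = 1->1, 2->1, 3->1, 4->1


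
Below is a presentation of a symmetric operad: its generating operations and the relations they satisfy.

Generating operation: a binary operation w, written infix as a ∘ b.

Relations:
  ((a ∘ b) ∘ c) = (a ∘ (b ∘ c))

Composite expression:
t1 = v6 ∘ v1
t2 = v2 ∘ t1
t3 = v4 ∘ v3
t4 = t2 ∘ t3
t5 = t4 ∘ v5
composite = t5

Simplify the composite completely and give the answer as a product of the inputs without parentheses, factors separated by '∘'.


v2 ∘ v6 ∘ v1 ∘ v4 ∘ v3 ∘ v5

All parenthesizations of w agree; list the v-inputs left to right.
(v6 ∘ v1) linearizes to v6 ∘ v1
(v2 ∘ (v6 ∘ v1)) linearizes to v2 ∘ v6 ∘ v1
(v4 ∘ v3) linearizes to v4 ∘ v3
((v2 ∘ (v6 ∘ v1)) ∘ (v4 ∘ v3)) linearizes to v2 ∘ v6 ∘ v1 ∘ v4 ∘ v3
(((v2 ∘ (v6 ∘ v1)) ∘ (v4 ∘ v3)) ∘ v5) linearizes to v2 ∘ v6 ∘ v1 ∘ v4 ∘ v3 ∘ v5


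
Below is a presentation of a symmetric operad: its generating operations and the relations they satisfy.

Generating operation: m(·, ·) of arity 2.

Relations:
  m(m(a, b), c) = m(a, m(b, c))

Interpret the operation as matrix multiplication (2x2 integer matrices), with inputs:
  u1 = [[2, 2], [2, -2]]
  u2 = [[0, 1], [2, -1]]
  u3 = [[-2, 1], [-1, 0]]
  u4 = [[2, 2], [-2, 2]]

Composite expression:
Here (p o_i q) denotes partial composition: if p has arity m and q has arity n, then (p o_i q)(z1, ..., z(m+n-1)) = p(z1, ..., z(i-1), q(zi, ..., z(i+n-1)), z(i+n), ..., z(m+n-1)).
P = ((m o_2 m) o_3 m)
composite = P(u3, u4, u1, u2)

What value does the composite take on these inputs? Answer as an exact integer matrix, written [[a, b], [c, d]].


m(u1, u2) = [[4, 0], [-4, 4]]
m(u4, m(u1, u2)) = [[0, 8], [-16, 8]]
m(u3, m(u4, m(u1, u2))) = [[-16, -8], [0, -8]]

[[-16, -8], [0, -8]]


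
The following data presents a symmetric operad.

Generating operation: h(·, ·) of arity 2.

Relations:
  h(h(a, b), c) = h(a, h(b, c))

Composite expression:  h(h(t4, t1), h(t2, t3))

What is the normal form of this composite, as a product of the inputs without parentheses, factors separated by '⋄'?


All parenthesizations of h agree; list the t-inputs left to right.
h(t4, t1) unparenthesizes to t4 ⋄ t1
h(t2, t3) unparenthesizes to t2 ⋄ t3
h(h(t4, t1), h(t2, t3)) unparenthesizes to t4 ⋄ t1 ⋄ t2 ⋄ t3

t4 ⋄ t1 ⋄ t2 ⋄ t3


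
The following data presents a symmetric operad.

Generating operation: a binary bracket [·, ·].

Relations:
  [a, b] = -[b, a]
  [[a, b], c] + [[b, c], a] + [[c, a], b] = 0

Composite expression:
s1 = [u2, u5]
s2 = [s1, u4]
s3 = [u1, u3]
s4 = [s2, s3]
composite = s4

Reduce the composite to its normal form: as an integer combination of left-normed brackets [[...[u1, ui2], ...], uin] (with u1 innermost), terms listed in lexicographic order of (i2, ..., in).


-[[[[u1, u3], u2], u5], u4] + [[[[u1, u3], u4], u2], u5] - [[[[u1, u3], u4], u5], u2] + [[[[u1, u3], u5], u2], u4]

A multilinear Lie element is pinned by u1-initial words (u1 innermost).
Composite bracket: [[[u2, u5], u4], [u1, u3]]
Expanding via [a, b] = ab - ba: 16 signed words (2^4 = 16).
Collect the words opening with u1:
  from u1u3u2u5u4, sign -1: term -[[[[u1, u3], u2], u5], u4]
  from u1u3u4u2u5, sign +1: term +[[[[u1, u3], u4], u2], u5]
  from u1u3u4u5u2, sign -1: term -[[[[u1, u3], u4], u5], u2]
  from u1u3u5u2u4, sign +1: term +[[[[u1, u3], u5], u2], u4]


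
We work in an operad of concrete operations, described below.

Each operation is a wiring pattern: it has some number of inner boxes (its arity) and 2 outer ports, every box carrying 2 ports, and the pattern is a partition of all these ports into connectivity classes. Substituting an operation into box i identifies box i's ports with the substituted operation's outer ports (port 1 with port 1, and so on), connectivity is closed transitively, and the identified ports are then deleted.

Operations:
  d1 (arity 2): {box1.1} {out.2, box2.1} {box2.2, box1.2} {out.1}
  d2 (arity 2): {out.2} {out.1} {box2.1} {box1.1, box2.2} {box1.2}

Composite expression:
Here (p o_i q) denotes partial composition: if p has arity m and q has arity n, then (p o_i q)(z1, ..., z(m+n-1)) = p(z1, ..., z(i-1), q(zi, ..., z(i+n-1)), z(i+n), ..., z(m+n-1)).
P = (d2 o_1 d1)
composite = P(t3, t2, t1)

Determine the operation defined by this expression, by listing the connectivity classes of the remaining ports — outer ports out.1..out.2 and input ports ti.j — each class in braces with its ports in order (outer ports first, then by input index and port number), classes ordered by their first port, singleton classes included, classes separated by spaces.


{out.1} {out.2} {t1.1} {t1.2} {t2.1} {t2.2, t3.2} {t3.1}

Two ports join when wires chain via d2-identified ports.
d1 over (t3, t2) gives {out.1} {out.2, t2.1} {t2.2, t3.2} {t3.1}, out.j being that stage's outer ports
d2 over (t3, t2, t1) gives {out.1} {out.2} {t1.1} {t1.2} {t2.1} {t2.2, t3.2} {t3.1}, out.j being that stage's outer ports


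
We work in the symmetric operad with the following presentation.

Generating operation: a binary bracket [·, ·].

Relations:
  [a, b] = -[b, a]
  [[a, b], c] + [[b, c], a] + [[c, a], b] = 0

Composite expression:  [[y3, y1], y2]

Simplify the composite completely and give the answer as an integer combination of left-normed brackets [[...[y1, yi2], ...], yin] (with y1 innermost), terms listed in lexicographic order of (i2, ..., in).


Expand each bracket as ab - ba; the y1-initial words give the coefficients.
Composite bracket: [[y3, y1], y2]
Applying ab - ba throughout gives 4 signed words (2^2 = 4).
Words beginning with y1 determine it all:
  word y1y3y2 has sign -1, contributing -[[y1, y3], y2]

-[[y1, y3], y2]


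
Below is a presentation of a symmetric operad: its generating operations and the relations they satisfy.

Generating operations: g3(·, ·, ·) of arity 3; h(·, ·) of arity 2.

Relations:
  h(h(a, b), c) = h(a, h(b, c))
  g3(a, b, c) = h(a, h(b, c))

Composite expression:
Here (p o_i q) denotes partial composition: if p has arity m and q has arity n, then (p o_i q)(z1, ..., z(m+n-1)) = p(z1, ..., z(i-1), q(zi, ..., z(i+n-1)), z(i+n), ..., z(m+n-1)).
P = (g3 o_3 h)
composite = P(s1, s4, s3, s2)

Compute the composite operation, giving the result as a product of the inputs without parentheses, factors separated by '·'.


Key point: g3 is associative — brackets drop, the s-order remains.
h(s3, s2) collapses to s3 · s2
g3(s1, s4, h(s3, s2)) collapses to s1 · s4 · s3 · s2

s1 · s4 · s3 · s2


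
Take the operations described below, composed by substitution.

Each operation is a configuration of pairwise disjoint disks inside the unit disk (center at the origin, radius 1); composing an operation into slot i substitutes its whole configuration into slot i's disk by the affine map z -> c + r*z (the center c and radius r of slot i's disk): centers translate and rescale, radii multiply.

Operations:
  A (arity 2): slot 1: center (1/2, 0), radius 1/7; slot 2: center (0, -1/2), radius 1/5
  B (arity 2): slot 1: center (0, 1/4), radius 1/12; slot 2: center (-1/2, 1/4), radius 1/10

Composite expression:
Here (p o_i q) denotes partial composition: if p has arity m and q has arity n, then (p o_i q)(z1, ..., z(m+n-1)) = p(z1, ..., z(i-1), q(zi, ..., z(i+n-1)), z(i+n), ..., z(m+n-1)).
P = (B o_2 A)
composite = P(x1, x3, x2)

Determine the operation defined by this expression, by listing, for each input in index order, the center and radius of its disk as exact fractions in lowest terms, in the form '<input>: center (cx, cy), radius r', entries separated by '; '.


x1: center (0, 1/4), radius 1/12; x2: center (-1/2, 1/5), radius 1/50; x3: center (-9/20, 1/4), radius 1/70

Only the slot chain above each x matters under B; compose those maps.
x1: after 1 affine step, its disk has center (0, 1/4), radius 1/12
x3: after 2 affine steps, its disk has center (-9/20, 1/4), radius 1/70
x2: after 2 affine steps, its disk has center (-1/2, 1/5), radius 1/50


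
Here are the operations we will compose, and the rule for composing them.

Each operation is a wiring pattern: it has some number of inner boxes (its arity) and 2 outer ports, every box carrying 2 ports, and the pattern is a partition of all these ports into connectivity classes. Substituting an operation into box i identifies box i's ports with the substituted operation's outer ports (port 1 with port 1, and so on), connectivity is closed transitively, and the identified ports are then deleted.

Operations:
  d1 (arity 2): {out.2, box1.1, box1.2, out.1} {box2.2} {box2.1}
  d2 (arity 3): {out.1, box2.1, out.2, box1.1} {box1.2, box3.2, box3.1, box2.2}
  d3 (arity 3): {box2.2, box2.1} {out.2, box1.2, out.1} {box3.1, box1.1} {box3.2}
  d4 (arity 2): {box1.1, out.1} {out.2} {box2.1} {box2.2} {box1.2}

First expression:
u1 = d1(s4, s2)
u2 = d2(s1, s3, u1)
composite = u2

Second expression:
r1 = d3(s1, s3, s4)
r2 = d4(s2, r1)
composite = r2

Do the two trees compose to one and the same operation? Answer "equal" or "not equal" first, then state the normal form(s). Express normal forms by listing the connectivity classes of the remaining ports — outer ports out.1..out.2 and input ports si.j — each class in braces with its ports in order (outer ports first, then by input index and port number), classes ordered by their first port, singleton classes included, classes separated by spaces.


not equal — first {out.1, out.2, s1.1, s3.1} {s1.2, s3.2, s4.1, s4.2} {s2.1} {s2.2}, second {out.1, s2.1} {out.2} {s1.1, s4.1} {s1.2} {s2.2} {s3.1, s3.2} {s4.2}

The first composite normalizes to {out.1, out.2, s1.1, s3.1} {s1.2, s3.2, s4.1, s4.2} {s2.1} {s2.2}
The second composite normalizes to {out.1, s2.1} {out.2} {s1.1, s4.1} {s1.2} {s2.2} {s3.1, s3.2} {s4.2}
The normal forms differ: not equal.


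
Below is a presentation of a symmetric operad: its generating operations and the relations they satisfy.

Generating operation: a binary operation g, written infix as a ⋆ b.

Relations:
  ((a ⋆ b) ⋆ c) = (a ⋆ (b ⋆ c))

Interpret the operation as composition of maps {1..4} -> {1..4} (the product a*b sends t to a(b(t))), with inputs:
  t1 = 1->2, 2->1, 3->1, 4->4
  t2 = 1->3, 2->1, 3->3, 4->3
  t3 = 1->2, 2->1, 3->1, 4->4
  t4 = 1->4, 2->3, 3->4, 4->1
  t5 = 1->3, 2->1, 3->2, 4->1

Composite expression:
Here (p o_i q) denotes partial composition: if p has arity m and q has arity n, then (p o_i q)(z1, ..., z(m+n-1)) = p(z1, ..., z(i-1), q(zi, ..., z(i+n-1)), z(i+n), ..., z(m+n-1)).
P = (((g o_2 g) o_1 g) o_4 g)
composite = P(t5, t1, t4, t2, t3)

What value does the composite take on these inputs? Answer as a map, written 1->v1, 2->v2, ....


1->1, 2->1, 3->1, 4->1

(t5 ⋆ t1) = 1->1, 2->3, 3->3, 4->1
(t2 ⋆ t3) = 1->1, 2->3, 3->3, 4->3
(t4 ⋆ (t2 ⋆ t3)) = 1->4, 2->4, 3->4, 4->4
((t5 ⋆ t1) ⋆ (t4 ⋆ (t2 ⋆ t3))) = 1->1, 2->1, 3->1, 4->1


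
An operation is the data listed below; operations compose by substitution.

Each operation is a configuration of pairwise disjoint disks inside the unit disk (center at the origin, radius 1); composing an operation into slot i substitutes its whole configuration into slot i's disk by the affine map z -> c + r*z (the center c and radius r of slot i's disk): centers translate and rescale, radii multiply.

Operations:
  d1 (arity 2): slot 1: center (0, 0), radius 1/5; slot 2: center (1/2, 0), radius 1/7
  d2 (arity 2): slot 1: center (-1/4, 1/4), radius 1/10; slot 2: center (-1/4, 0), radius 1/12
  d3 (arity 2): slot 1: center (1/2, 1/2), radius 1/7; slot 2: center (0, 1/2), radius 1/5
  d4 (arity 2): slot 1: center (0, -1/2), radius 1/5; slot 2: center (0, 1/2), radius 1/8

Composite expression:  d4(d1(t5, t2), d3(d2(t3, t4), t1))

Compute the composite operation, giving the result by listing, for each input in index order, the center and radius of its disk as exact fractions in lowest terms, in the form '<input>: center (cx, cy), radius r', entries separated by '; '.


Below d4, radii multiply path by path; the t-disk centers shift.
t5: after 2 affine steps, its disk has center (0, -1/2), radius 1/25
t2: after 2 affine steps, its disk has center (1/10, -1/2), radius 1/35
t3: after 3 affine steps, its disk has center (13/224, 127/224), radius 1/560
t4: after 3 affine steps, its disk has center (13/224, 9/16), radius 1/672
t1: after 2 affine steps, its disk has center (0, 9/16), radius 1/40

t1: center (0, 9/16), radius 1/40; t2: center (1/10, -1/2), radius 1/35; t3: center (13/224, 127/224), radius 1/560; t4: center (13/224, 9/16), radius 1/672; t5: center (0, -1/2), radius 1/25


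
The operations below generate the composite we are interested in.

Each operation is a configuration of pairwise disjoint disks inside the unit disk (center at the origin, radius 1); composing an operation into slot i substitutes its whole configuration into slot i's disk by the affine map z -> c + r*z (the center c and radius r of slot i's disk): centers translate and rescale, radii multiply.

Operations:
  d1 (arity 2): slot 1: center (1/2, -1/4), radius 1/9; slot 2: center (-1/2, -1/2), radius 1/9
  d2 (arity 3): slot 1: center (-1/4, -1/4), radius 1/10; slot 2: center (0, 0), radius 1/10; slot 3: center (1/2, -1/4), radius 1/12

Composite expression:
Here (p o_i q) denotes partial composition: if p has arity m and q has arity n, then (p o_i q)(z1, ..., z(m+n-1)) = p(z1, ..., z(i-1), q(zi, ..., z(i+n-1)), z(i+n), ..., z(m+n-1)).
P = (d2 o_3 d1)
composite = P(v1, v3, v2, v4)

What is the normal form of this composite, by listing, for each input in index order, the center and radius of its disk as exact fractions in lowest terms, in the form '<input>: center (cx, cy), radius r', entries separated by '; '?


v1: center (-1/4, -1/4), radius 1/10; v2: center (13/24, -13/48), radius 1/108; v3: center (0, 0), radius 1/10; v4: center (11/24, -7/24), radius 1/108


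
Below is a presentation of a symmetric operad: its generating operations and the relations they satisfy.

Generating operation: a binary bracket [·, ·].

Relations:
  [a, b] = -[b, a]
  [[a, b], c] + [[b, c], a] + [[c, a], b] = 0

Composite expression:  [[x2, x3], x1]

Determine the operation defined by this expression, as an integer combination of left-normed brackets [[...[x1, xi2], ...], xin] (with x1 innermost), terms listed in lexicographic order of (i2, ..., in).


A multilinear Lie element is pinned by x1-initial words (x1 innermost).
Composite bracket: [[x2, x3], x1]
Under [a, b] = ab - ba we get 4 signed associative words (2^2 = 4).
Coefficients come from the x1-initial words:
  the word x1x2x3 carries sign -1 and contributes -[[x1, x2], x3]
  the word x1x3x2 carries sign +1 and contributes +[[x1, x3], x2]

-[[x1, x2], x3] + [[x1, x3], x2]


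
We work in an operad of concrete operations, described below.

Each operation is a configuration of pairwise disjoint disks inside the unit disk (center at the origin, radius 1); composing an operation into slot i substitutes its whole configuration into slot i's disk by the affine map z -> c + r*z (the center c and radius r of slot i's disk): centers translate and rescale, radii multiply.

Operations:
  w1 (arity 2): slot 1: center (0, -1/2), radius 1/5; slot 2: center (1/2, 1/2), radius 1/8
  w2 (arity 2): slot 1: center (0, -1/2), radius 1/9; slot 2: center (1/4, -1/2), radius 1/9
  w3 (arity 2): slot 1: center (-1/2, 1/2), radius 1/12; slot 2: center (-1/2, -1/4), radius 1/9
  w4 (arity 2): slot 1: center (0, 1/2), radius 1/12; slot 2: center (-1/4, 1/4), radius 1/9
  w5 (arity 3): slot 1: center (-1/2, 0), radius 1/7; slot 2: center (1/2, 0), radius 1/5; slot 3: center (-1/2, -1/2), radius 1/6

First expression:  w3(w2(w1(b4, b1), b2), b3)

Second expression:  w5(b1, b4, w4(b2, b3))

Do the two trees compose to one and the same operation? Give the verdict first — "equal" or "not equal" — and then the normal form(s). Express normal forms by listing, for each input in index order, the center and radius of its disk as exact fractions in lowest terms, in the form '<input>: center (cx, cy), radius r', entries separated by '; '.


not equal; the first gives b1: center (-107/216, 25/54), radius 1/864; b2: center (-23/48, 11/24), radius 1/108; b3: center (-1/2, -1/4), radius 1/9; b4: center (-1/2, 49/108), radius 1/540 and the second b1: center (-1/2, 0), radius 1/7; b2: center (-1/2, -5/12), radius 1/72; b3: center (-13/24, -11/24), radius 1/54; b4: center (1/2, 0), radius 1/5

Reducing the first expression gives b1: center (-107/216, 25/54), radius 1/864; b2: center (-23/48, 11/24), radius 1/108; b3: center (-1/2, -1/4), radius 1/9; b4: center (-1/2, 49/108), radius 1/540
Reducing the second expression gives b1: center (-1/2, 0), radius 1/7; b2: center (-1/2, -5/12), radius 1/72; b3: center (-13/24, -11/24), radius 1/54; b4: center (1/2, 0), radius 1/5
No match — not equal.


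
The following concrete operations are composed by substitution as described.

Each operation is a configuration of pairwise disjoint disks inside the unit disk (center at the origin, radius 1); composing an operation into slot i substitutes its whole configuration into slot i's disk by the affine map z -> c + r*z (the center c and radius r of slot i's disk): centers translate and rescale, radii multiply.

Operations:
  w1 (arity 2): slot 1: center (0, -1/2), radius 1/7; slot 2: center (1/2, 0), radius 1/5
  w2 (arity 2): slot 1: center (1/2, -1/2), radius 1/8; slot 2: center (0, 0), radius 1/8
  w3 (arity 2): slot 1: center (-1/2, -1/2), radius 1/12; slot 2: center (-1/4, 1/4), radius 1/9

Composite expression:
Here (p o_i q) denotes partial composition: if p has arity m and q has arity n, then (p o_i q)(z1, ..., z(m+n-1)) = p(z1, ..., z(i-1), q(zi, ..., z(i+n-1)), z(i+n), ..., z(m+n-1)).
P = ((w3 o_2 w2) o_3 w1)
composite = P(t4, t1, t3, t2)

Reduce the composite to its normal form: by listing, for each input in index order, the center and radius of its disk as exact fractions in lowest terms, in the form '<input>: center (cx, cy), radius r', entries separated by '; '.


t1: center (-7/36, 7/36), radius 1/72; t2: center (-35/144, 1/4), radius 1/360; t3: center (-1/4, 35/144), radius 1/504; t4: center (-1/2, -1/2), radius 1/12

Follow each t-input down from w3: c' goes to c + r*c', radius to r*r'.
t4 passes through 1 substitution, ending at center (-1/2, -1/2), radius 1/12
t1 passes through 2 substitutions, ending at center (-7/36, 7/36), radius 1/72
t3 passes through 3 substitutions, ending at center (-1/4, 35/144), radius 1/504
t2 passes through 3 substitutions, ending at center (-35/144, 1/4), radius 1/360
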